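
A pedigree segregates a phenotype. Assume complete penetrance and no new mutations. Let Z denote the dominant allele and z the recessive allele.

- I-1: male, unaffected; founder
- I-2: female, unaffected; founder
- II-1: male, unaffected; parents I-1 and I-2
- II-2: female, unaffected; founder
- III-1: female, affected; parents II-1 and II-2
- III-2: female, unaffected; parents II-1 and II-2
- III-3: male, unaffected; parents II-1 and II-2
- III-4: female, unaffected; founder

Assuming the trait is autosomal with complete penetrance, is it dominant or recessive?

II-1 and II-2 are both unaffected yet have an affected child III-1. Under dominance, an affected child requires at least one affected parent, so the trait cannot be dominant.

recessive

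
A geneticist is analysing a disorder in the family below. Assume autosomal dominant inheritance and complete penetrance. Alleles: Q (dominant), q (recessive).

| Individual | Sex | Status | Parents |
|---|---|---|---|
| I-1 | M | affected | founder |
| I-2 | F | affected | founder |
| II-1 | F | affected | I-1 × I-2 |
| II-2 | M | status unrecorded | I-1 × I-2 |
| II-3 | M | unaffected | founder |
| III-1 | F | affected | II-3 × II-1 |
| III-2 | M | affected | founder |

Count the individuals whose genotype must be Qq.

Obligate heterozygotes: III-1 is affected so carries Q and received q from II-3 (qq), so III-1 is Qq.
Every other individual is either homozygous by phenotype or has at least one consistent homozygous assignment, so the count is 1.

1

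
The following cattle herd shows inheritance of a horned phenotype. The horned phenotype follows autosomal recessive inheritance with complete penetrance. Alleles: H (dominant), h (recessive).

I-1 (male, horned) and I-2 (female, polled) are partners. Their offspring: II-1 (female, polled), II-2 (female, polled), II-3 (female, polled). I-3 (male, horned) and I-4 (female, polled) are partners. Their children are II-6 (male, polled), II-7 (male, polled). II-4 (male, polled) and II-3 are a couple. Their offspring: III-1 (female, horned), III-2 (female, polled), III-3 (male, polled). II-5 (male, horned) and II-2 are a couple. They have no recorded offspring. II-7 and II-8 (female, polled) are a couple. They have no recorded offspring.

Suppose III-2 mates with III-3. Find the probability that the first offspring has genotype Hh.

4/9

II-4 is polled so carries H and passed h to III-1 (hh), so II-4 is Hh.
II-3 is polled so carries H and received h from I-1 (hh), so II-3 is Hh.
III-2 is a polled offspring of II-4 (Hh) × II-3 (Hh), whose cross gives 1/4 HH : 1/2 Hh : 1/4 hh; conditioning on being polled, III-2 is HH with probability 1/3, Hh with probability 2/3.
III-3 is a polled offspring of II-4 (Hh) × II-3 (Hh), whose cross gives 1/4 HH : 1/2 Hh : 1/4 hh; conditioning on being polled, III-3 is HH with probability 1/3, Hh with probability 2/3.
Summing over parental genotype combinations, P(offspring has genotype Hh) = 2/9·1/2 + 2/9·1/2 + 4/9·1/2 = 4/9.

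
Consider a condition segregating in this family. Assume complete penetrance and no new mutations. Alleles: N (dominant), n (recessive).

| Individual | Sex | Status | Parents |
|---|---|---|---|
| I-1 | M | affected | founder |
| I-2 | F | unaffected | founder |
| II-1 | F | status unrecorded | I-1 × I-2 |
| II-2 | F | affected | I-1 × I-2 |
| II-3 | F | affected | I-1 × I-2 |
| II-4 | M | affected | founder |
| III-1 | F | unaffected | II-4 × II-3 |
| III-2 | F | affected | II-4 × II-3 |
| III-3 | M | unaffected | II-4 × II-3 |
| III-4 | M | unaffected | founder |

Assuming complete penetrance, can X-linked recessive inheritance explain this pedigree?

No

Under X-linked recessive, III-1 (unaffected, female) cannot arise from II-4 (affected) × II-3 (affected).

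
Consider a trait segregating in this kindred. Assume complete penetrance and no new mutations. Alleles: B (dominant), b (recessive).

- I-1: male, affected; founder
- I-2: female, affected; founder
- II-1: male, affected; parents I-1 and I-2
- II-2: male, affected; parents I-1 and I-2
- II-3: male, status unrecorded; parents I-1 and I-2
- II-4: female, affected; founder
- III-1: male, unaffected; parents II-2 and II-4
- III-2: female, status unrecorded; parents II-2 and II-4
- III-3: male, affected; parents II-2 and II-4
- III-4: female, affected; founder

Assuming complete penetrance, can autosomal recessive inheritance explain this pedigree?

No

Under autosomal recessive, III-1 (unaffected, male) cannot arise from II-2 (affected) × II-4 (affected).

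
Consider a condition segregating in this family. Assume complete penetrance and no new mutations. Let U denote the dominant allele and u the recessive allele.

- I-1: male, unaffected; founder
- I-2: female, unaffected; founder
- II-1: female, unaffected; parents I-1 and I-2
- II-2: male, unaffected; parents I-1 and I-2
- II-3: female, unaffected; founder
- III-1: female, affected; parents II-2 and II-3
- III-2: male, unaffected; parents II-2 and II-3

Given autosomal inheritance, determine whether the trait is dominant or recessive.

recessive

II-2 and II-3 are both unaffected yet have an affected child III-1. Under dominance, an affected child requires at least one affected parent, so the trait cannot be dominant.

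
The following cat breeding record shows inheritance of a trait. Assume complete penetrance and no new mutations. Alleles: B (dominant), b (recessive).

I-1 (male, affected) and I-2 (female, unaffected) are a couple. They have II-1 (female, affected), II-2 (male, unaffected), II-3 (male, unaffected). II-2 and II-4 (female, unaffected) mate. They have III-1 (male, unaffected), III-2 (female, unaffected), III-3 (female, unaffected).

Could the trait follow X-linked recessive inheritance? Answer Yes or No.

A consistent assignment under X-linked recessive exists: I-1 X^b Y, I-2 X^B X^b, II-1 X^b X^b, II-2 X^B Y, II-3 X^B Y, II-4 X^B X^B, III-1 X^B Y, III-2 X^B X^B, III-3 X^B X^B.
In this assignment every recorded phenotype matches its genotype and every non-founder's genotype is obtainable from its parents' genotypes, so the pedigree is consistent.

Yes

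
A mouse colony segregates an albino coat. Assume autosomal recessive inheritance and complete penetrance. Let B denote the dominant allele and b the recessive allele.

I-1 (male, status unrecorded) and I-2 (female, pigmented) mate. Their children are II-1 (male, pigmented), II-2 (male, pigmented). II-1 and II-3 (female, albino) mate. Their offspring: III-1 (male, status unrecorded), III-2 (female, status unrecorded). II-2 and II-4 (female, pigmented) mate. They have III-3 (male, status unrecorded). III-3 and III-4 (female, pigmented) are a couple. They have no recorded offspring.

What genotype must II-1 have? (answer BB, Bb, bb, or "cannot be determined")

II-1's phenotype allows BB or Bb, and no parent or child forces a single allele at both positions; consistent genotype assignments exist with II-1 as BB or Bb.

cannot be determined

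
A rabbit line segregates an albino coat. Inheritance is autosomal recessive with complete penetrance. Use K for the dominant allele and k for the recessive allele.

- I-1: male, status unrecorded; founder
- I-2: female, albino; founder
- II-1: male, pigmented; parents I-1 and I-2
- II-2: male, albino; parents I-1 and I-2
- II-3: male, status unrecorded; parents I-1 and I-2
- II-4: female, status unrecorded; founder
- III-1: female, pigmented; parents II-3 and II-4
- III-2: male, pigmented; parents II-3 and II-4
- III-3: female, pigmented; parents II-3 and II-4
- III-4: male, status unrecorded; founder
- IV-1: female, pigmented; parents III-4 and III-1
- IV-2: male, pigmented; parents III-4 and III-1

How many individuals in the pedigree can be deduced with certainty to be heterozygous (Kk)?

2

Obligate heterozygotes: I-1 passed K to II-1 (Kk, whose k came from I-2) and passed k to II-2 (kk), so I-1 is Kk; II-1 is pigmented so carries K and received k from I-2 (kk), so II-1 is Kk.
Every other individual is either homozygous by phenotype or has at least one consistent homozygous assignment, so the count is 2.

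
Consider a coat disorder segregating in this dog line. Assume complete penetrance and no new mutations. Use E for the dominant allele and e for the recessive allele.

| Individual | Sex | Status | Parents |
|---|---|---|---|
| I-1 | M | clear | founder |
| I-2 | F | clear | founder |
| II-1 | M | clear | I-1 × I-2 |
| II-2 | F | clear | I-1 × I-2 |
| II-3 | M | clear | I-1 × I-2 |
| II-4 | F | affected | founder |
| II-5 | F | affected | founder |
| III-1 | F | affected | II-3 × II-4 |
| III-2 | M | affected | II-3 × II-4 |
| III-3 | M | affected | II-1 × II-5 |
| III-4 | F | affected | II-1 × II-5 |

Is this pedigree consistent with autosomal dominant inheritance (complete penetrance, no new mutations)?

Yes

A consistent assignment under autosomal dominant exists: I-1 ee, I-2 ee, II-1 ee, II-2 ee, II-3 ee, II-4 EE, II-5 EE, III-1 Ee, III-2 Ee, III-3 Ee, III-4 Ee.
In this assignment every recorded phenotype matches its genotype and every non-founder's genotype is obtainable from its parents' genotypes, so the pedigree is consistent.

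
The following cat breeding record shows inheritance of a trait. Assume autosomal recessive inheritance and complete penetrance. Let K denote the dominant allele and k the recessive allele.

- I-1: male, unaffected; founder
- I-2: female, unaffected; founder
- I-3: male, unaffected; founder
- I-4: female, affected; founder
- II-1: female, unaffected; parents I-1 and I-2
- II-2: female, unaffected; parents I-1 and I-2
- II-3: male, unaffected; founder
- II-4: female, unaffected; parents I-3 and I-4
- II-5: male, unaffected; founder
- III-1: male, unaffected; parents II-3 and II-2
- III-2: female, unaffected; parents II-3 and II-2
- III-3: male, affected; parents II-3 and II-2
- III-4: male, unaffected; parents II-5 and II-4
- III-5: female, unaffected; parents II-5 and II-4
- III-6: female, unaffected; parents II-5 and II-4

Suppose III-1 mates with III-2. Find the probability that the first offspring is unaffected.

8/9

II-3 is unaffected so carries K and passed k to III-3 (kk), so II-3 is Kk.
II-2 is unaffected so carries K and passed k to III-3 (kk), so II-2 is Kk.
III-1 is an unaffected offspring of II-3 (Kk) × II-2 (Kk), whose cross gives 1/4 KK : 1/2 Kk : 1/4 kk; conditioning on being unaffected, III-1 is KK with probability 1/3, Kk with probability 2/3.
III-2 is an unaffected offspring of II-3 (Kk) × II-2 (Kk), whose cross gives 1/4 KK : 1/2 Kk : 1/4 kk; conditioning on being unaffected, III-2 is KK with probability 1/3, Kk with probability 2/3.
Summing over parental genotype combinations, P(offspring is unaffected) = 1/9·1 + 2/9·1 + 2/9·1 + 4/9·3/4 = 8/9.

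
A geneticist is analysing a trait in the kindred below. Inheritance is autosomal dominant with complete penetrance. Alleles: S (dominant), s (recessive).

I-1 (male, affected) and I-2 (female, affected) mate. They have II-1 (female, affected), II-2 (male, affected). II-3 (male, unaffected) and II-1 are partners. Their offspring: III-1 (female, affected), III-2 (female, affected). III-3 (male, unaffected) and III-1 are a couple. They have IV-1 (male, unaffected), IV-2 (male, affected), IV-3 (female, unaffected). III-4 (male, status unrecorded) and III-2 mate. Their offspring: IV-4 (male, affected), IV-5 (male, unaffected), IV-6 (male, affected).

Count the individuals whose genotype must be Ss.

Obligate heterozygotes: III-1 is affected so carries S and received s from II-3 (ss), so III-1 is Ss; III-2 is affected so carries S and received s from II-3 (ss), so III-2 is Ss; IV-2 is affected so carries S and received s from III-3 (ss), so IV-2 is Ss.
Every other individual is either homozygous by phenotype or has at least one consistent homozygous assignment, so the count is 3.

3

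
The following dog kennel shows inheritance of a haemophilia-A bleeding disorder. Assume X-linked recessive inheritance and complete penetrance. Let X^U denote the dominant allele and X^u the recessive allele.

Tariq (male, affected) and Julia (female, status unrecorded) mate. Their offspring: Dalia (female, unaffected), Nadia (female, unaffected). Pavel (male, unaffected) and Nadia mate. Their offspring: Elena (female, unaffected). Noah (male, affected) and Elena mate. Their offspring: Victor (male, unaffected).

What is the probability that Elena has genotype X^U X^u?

1/3

Pavel is unaffected, so Pavel is X^U Y.
Nadia is unaffected so carries U and received u from Tariq (X^u Y), so Nadia is X^U X^u.
Their cross gives offspring ratios 1/2 X^U X^U : 1/2 X^U X^u. Conditioning on Elena being unaffected, P(X^U X^u) = 1/2 / 1 = 1/2 before taking Elena's own offspring into account.
Noah is affected, so Noah is X^u Y.
Now use Elena's offspring. Probability of each recorded status — unaffected son Victor: 1/2 if Elena is X^U X^u, 1 if X^U X^U.
Bayes: P(X^U X^u) = 1/2·1/2 / (1/2·1/2 + 1/2·1) = 1/3.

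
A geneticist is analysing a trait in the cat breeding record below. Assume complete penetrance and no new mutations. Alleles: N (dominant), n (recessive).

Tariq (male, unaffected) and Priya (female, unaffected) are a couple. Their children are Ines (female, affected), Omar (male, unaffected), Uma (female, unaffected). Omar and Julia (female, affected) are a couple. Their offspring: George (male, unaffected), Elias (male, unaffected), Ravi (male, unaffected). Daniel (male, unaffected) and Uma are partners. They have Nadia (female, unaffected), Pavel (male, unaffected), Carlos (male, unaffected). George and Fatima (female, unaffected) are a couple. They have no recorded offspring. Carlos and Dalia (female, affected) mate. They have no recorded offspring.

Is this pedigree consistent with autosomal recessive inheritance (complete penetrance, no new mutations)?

Yes

A consistent assignment under autosomal recessive exists: Tariq Nn, Priya Nn, Ines nn, Omar NN, Uma NN, Julia nn, Daniel NN, George Nn, Elias Nn, Ravi Nn, Fatima NN, Nadia NN, Pavel NN, Carlos NN, Dalia nn.
In this assignment every recorded phenotype matches its genotype and every non-founder's genotype is obtainable from its parents' genotypes, so the pedigree is consistent.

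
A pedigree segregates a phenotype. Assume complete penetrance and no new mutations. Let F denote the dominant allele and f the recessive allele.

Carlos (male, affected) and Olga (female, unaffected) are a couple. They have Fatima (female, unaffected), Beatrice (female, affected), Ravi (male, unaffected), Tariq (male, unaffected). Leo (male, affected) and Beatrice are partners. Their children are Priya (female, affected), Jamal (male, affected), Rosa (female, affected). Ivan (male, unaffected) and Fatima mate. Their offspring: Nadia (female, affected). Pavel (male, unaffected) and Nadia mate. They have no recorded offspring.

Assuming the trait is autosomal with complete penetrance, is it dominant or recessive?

recessive

Ivan and Fatima are both unaffected yet have an affected child Nadia. Under dominance, an affected child requires at least one affected parent, so the trait cannot be dominant.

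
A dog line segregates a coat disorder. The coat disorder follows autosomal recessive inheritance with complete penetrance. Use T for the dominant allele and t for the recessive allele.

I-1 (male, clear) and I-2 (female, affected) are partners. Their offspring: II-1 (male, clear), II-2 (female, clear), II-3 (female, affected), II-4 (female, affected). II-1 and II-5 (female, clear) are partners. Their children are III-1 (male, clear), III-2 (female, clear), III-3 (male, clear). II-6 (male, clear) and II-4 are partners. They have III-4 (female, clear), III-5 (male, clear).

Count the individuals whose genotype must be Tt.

Obligate heterozygotes: I-1 is clear so carries T and passed t to II-3 (tt), so I-1 is Tt; II-1 is clear so carries T and received t from I-2 (tt), so II-1 is Tt; II-2 is clear so carries T and received t from I-2 (tt), so II-2 is Tt; III-4 is clear so carries T and received t from II-4 (tt), so III-4 is Tt; III-5 is clear so carries T and received t from II-4 (tt), so III-5 is Tt.
Every other individual is either homozygous by phenotype or has at least one consistent homozygous assignment, so the count is 5.

5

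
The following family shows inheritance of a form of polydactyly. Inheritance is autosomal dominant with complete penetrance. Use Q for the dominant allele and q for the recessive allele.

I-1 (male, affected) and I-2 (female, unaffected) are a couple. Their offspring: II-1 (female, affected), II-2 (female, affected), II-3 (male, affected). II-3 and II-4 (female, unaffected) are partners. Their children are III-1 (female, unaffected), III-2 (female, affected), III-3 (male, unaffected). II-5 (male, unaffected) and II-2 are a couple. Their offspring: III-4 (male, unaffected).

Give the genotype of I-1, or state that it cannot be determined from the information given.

cannot be determined

I-1's phenotype allows QQ or Qq, and no parent or child forces a single allele at both positions; consistent genotype assignments exist with I-1 as QQ or Qq.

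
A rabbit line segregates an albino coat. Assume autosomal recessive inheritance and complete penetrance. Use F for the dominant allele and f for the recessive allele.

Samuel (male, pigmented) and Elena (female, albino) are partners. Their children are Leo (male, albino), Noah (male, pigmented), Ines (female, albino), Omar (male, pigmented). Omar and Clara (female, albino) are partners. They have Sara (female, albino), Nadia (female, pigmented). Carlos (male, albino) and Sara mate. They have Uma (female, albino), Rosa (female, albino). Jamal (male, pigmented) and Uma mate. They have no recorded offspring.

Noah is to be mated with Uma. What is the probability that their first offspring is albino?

1/2

Noah is pigmented so carries F and received f from Elena (ff), so Noah is Ff.
Uma is albino, so Uma is ff.
The cross gives 1/2 Ff : 1/2 ff, so P(offspring is albino) = 1/2.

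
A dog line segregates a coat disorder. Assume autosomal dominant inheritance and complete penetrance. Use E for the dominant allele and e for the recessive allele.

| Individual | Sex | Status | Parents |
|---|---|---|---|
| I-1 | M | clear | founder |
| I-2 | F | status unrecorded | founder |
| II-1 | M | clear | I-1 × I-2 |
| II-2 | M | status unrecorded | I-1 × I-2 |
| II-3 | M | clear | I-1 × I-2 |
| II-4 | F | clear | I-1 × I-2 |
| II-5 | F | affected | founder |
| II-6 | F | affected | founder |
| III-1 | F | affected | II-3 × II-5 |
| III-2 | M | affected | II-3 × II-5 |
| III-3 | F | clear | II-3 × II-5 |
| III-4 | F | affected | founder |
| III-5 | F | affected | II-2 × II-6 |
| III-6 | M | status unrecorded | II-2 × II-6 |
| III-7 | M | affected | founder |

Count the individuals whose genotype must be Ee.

3

Obligate heterozygotes: II-5 is affected so carries E and passed e to III-3 (ee), so II-5 is Ee; III-1 is affected so carries E and received e from II-3 (ee), so III-1 is Ee; III-2 is affected so carries E and received e from II-3 (ee), so III-2 is Ee.
Every other individual is either homozygous by phenotype or has at least one consistent homozygous assignment, so the count is 3.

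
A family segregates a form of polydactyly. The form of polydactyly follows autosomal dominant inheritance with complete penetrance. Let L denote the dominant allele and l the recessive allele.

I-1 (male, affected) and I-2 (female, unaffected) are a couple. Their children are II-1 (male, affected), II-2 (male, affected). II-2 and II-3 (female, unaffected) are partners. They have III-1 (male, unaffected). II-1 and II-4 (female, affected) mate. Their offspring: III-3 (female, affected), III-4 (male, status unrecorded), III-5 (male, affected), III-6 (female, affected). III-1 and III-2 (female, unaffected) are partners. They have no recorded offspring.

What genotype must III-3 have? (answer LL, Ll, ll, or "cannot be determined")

cannot be determined

III-3's phenotype allows LL or Ll, and no parent or child forces a single allele at both positions; consistent genotype assignments exist with III-3 as LL or Ll.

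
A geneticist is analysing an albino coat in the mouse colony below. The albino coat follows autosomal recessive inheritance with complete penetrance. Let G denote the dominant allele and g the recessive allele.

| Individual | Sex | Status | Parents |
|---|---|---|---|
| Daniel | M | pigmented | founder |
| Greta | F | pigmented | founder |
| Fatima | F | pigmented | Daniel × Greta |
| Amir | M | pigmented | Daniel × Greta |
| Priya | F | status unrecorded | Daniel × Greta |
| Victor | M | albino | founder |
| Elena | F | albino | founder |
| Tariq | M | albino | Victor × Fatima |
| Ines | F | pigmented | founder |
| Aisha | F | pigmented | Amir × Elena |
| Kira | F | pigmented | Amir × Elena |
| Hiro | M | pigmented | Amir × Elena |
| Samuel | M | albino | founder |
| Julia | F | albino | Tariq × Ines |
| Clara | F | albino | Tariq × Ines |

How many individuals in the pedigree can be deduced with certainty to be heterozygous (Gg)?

5

Obligate heterozygotes: Fatima is pigmented so carries G and passed g to Tariq (gg), so Fatima is Gg; Ines is pigmented so carries G and passed g to Julia (gg), so Ines is Gg; Aisha is pigmented so carries G and received g from Elena (gg), so Aisha is Gg; Kira is pigmented so carries G and received g from Elena (gg), so Kira is Gg; Hiro is pigmented so carries G and received g from Elena (gg), so Hiro is Gg.
Every other individual is either homozygous by phenotype or has at least one consistent homozygous assignment, so the count is 5.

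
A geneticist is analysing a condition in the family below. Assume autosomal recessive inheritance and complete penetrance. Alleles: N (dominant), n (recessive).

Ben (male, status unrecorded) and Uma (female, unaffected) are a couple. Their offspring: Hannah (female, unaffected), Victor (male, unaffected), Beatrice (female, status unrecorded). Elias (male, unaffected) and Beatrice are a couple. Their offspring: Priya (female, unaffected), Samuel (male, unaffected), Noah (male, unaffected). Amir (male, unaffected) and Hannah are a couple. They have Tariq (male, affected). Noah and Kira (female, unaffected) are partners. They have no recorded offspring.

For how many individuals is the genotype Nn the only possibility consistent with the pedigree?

Obligate heterozygotes: Hannah is unaffected so carries N and passed n to Tariq (nn), so Hannah is Nn; Amir is unaffected so carries N and passed n to Tariq (nn), so Amir is Nn.
Every other individual is either homozygous by phenotype or has at least one consistent homozygous assignment, so the count is 2.

2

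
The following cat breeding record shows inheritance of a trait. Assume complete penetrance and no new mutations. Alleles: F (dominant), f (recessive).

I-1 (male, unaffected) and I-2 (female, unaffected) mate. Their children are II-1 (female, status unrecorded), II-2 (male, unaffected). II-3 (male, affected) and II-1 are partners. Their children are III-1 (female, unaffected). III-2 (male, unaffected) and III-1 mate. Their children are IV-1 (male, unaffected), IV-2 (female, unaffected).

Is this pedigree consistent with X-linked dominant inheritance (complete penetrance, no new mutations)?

No

Under X-linked dominant, III-1 (unaffected, female) cannot arise from II-3 (affected) × II-1 (unrecorded).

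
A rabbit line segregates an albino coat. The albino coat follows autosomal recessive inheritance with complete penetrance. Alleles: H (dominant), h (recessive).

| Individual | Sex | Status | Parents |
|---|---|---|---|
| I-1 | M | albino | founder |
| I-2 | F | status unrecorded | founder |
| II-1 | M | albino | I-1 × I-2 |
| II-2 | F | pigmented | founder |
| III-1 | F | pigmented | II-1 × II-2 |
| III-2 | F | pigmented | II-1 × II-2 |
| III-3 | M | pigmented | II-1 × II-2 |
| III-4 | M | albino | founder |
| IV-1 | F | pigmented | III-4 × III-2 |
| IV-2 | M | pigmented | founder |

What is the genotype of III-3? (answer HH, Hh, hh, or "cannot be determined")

Hh

From phenotype alone, III-3 is HH or Hh.
III-3 is pigmented so carries H and received h from II-1 (hh), so III-3 is Hh.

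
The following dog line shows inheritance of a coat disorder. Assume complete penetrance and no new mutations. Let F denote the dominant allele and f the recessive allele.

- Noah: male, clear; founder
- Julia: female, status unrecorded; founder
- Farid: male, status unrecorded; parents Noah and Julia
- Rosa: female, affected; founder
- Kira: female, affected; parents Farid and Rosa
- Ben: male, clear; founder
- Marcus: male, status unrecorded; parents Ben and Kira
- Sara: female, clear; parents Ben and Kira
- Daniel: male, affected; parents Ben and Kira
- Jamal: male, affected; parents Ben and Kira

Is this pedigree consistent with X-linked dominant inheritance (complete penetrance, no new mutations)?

A consistent assignment under X-linked dominant exists: Noah X^f Y, Julia X^F X^F, Farid X^F Y, Rosa X^F X^f, Kira X^F X^f, Ben X^f Y, Marcus X^F Y, Sara X^f X^f, Daniel X^F Y, Jamal X^F Y.
In this assignment every recorded phenotype matches its genotype and every non-founder's genotype is obtainable from its parents' genotypes, so the pedigree is consistent.

Yes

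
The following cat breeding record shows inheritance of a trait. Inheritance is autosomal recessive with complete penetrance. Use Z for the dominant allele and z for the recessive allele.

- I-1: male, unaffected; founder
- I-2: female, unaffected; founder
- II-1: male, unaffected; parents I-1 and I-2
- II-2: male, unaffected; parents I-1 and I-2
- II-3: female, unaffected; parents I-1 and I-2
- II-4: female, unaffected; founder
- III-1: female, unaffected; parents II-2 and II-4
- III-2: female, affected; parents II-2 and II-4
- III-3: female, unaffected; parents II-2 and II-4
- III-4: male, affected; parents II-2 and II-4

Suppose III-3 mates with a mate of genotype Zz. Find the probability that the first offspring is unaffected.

II-2 is unaffected so carries Z and passed z to III-2 (zz), so II-2 is Zz.
II-4 is unaffected so carries Z and passed z to III-2 (zz), so II-4 is Zz.
III-3 is an unaffected offspring of II-2 (Zz) × II-4 (Zz), whose cross gives 1/4 ZZ : 1/2 Zz : 1/4 zz; conditioning on being unaffected, III-3 is ZZ with probability 1/3, Zz with probability 2/3.
Summing over parental genotype combinations, P(offspring is unaffected) = 1/3·1 + 2/3·3/4 = 5/6.

5/6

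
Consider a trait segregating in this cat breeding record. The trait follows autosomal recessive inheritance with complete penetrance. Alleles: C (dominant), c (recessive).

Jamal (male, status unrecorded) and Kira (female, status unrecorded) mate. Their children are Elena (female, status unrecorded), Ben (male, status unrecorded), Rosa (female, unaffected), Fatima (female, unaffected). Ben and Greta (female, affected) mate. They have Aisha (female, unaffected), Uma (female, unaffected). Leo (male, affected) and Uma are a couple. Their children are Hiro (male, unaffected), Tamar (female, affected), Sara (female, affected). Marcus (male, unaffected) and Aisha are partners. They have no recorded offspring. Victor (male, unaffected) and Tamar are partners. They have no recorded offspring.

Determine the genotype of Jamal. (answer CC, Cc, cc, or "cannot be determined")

Jamal's phenotype is unrecorded, and no parent or child forces a single allele at both positions; consistent genotype assignments exist with Jamal as CC or Cc or cc.

cannot be determined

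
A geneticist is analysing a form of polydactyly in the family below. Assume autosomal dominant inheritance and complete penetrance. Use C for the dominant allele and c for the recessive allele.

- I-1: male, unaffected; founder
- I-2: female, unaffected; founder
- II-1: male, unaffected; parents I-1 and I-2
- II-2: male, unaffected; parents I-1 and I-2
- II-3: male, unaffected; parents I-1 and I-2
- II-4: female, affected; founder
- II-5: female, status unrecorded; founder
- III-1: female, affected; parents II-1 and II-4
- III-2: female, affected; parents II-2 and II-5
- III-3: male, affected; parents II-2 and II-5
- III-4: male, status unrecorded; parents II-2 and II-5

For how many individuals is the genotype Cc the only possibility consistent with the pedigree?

3

Obligate heterozygotes: III-1 is affected so carries C and received c from II-1 (cc), so III-1 is Cc; III-2 is affected so carries C and received c from II-2 (cc), so III-2 is Cc; III-3 is affected so carries C and received c from II-2 (cc), so III-3 is Cc.
Every other individual is either homozygous by phenotype or has at least one consistent homozygous assignment, so the count is 3.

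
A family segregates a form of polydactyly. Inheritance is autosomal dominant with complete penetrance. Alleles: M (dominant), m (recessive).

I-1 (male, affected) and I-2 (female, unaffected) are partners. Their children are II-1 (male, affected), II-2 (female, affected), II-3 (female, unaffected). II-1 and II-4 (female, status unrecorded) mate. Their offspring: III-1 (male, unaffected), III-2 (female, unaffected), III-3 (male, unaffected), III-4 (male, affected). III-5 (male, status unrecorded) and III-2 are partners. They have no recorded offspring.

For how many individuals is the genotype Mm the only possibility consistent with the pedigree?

Obligate heterozygotes: I-1 is affected so carries M and passed m to II-3 (mm), so I-1 is Mm; II-1 is affected so carries M and received m from I-2 (mm), so II-1 is Mm; II-2 is affected so carries M and received m from I-2 (mm), so II-2 is Mm.
Every other individual is either homozygous by phenotype or has at least one consistent homozygous assignment, so the count is 3.

3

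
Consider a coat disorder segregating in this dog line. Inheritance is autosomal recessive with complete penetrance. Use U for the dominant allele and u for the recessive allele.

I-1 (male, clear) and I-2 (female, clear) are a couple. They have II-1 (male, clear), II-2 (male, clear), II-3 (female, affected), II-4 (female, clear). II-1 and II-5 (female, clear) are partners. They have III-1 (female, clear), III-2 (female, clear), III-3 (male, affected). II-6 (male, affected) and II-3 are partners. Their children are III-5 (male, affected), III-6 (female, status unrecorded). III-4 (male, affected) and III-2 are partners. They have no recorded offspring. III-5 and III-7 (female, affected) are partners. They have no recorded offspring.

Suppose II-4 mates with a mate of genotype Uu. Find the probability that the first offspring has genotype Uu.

1/2

I-1 is clear so carries U and passed u to II-3 (uu), so I-1 is Uu.
I-2 is clear so carries U and passed u to II-3 (uu), so I-2 is Uu.
II-4 is a clear offspring of I-1 (Uu) × I-2 (Uu), whose cross gives 1/4 UU : 1/2 Uu : 1/4 uu; conditioning on being clear, II-4 is UU with probability 1/3, Uu with probability 2/3.
Summing over parental genotype combinations, P(offspring has genotype Uu) = 1/3·1/2 + 2/3·1/2 = 1/2.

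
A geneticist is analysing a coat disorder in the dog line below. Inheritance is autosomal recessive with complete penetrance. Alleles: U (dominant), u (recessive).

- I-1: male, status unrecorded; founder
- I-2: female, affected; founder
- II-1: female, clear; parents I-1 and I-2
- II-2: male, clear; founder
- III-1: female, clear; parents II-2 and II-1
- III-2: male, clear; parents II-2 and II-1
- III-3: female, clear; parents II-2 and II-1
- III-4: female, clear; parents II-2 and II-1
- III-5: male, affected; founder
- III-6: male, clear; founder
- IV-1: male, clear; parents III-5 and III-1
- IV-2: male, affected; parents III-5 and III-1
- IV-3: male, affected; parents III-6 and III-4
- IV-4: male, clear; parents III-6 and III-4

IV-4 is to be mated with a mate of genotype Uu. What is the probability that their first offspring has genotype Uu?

1/2

III-6 is clear so carries U and passed u to IV-3 (uu), so III-6 is Uu.
III-4 is clear so carries U and passed u to IV-3 (uu), so III-4 is Uu.
IV-4 is a clear offspring of III-6 (Uu) × III-4 (Uu), whose cross gives 1/4 UU : 1/2 Uu : 1/4 uu; conditioning on being clear, IV-4 is UU with probability 1/3, Uu with probability 2/3.
Summing over parental genotype combinations, P(offspring has genotype Uu) = 1/3·1/2 + 2/3·1/2 = 1/2.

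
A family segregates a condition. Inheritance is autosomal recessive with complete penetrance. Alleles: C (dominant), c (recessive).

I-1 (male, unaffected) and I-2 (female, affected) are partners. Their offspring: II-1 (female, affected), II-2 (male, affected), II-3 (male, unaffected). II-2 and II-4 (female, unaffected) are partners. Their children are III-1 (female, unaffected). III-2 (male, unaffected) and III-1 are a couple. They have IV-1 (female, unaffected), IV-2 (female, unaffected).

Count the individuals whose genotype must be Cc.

Obligate heterozygotes: I-1 is unaffected so carries C and passed c to II-1 (cc), so I-1 is Cc; II-3 is unaffected so carries C and received c from I-2 (cc), so II-3 is Cc; III-1 is unaffected so carries C and received c from II-2 (cc), so III-1 is Cc.
Every other individual is either homozygous by phenotype or has at least one consistent homozygous assignment, so the count is 3.

3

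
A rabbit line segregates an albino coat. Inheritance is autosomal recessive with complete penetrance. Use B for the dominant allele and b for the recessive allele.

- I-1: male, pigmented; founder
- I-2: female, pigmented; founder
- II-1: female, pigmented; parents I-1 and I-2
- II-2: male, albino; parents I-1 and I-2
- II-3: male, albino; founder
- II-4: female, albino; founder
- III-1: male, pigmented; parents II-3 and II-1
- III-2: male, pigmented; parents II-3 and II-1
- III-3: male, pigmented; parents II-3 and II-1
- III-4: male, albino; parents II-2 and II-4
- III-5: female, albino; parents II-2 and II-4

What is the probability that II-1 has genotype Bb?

I-1 is pigmented so carries B and passed b to II-2 (bb), so I-1 is Bb.
I-2 is pigmented so carries B and passed b to II-2 (bb), so I-2 is Bb.
Their cross gives offspring ratios 1/4 BB : 1/2 Bb : 1/4 bb. Conditioning on II-1 being pigmented, P(Bb) = 1/2 / 3/4 = 2/3 before taking II-1's own offspring into account.
II-3 is albino, so II-3 is bb.
Now use II-1's offspring. Probability of each recorded status — pigmented son III-1: 1/2 if II-1 is Bb, 1 if BB; pigmented son III-2: 1/2 if II-1 is Bb, 1 if BB; pigmented son III-3: 1/2 if II-1 is Bb, 1 if BB.
Bayes: P(Bb) = 2/3·1/8 / (2/3·1/8 + 1/3·1) = 1/5.

1/5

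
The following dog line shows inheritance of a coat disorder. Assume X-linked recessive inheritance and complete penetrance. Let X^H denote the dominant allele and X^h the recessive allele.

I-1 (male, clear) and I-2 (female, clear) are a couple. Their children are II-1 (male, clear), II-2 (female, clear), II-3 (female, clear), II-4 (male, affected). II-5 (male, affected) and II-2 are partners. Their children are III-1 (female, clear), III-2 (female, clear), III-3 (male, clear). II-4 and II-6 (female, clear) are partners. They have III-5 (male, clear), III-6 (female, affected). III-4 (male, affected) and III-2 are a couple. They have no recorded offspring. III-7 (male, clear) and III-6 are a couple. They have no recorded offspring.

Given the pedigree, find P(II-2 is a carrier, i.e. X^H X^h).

1/9

I-1 is clear, so I-1 is X^H Y.
I-2 is clear so carries H and passed h to II-4 (X^h Y), so I-2 is X^H X^h.
Their cross gives offspring ratios 1/2 X^H X^H : 1/2 X^H X^h. Conditioning on II-2 being clear, P(X^H X^h) = 1/2 / 1 = 1/2 before taking II-2's own offspring into account.
II-5 is affected, so II-5 is X^h Y.
Now use II-2's offspring. Probability of each recorded status — clear daughter III-1: 1/2 if II-2 is X^H X^h, 1 if X^H X^H; clear daughter III-2: 1/2 if II-2 is X^H X^h, 1 if X^H X^H; clear son III-3: 1/2 if II-2 is X^H X^h, 1 if X^H X^H.
Bayes: P(X^H X^h) = 1/2·1/8 / (1/2·1/8 + 1/2·1) = 1/9.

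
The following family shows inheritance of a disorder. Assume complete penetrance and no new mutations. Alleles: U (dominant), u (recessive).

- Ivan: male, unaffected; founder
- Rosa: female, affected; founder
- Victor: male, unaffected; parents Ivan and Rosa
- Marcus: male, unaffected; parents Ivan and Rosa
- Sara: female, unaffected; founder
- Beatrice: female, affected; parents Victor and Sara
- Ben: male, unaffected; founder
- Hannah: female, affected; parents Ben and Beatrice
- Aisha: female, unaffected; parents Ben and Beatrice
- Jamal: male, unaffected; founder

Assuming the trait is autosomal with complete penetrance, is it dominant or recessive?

Victor and Sara are both unaffected yet have an affected child Beatrice. Under dominance, an affected child requires at least one affected parent, so the trait cannot be dominant.

recessive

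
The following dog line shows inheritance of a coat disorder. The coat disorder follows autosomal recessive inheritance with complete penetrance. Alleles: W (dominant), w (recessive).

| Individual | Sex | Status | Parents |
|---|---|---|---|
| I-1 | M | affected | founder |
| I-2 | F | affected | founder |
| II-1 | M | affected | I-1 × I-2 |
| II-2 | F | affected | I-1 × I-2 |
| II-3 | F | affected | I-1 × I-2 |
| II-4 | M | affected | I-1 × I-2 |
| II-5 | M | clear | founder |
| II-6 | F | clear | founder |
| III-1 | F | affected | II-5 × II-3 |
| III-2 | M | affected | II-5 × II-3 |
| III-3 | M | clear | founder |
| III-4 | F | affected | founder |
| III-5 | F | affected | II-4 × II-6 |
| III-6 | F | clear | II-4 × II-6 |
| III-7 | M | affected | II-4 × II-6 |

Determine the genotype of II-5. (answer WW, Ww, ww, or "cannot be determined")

Ww

From phenotype alone, II-5 is WW or Ww.
II-5 is clear so carries W and passed w to III-1 (ww), so II-5 is Ww.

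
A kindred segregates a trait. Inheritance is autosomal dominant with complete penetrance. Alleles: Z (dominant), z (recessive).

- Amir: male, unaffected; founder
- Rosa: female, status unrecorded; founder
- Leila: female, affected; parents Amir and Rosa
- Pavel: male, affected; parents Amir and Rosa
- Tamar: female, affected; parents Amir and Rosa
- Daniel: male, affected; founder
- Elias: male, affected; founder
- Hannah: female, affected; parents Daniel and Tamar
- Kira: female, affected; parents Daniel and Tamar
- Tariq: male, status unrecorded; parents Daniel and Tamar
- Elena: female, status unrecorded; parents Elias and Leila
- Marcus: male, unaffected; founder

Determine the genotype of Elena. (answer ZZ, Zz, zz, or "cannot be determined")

cannot be determined

Elena's phenotype is unrecorded, and no parent or child forces a single allele at both positions; consistent genotype assignments exist with Elena as ZZ or Zz or zz.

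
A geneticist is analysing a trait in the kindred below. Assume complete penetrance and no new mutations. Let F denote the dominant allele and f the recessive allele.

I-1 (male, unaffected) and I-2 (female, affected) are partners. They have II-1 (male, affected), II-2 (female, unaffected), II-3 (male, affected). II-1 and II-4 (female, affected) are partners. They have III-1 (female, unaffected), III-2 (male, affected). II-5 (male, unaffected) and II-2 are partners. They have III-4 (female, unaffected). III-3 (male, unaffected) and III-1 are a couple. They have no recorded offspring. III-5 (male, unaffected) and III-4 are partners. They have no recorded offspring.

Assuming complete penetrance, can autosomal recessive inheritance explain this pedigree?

No

Under autosomal recessive, III-1 (unaffected, female) cannot arise from II-1 (affected) × II-4 (affected).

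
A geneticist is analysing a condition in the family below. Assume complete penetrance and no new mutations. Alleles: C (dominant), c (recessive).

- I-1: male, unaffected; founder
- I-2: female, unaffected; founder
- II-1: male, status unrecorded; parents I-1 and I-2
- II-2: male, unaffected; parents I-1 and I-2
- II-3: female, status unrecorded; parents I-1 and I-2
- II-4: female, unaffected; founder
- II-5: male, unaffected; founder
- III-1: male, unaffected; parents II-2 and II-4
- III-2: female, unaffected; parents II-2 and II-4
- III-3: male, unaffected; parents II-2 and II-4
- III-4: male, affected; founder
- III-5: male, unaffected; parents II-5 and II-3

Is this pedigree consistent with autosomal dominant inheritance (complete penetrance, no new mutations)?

A consistent assignment under autosomal dominant exists: I-1 cc, I-2 cc, II-1 cc, II-2 cc, II-3 cc, II-4 cc, II-5 cc, III-1 cc, III-2 cc, III-3 cc, III-4 CC, III-5 cc.
In this assignment every recorded phenotype matches its genotype and every non-founder's genotype is obtainable from its parents' genotypes, so the pedigree is consistent.

Yes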